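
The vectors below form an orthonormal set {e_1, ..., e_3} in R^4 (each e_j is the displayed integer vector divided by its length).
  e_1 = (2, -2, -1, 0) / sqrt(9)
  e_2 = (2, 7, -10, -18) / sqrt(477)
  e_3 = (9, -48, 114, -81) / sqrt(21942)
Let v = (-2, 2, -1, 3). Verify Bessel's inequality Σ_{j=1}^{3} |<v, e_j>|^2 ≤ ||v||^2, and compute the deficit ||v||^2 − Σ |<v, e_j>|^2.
Σ |<v, e_j>|^2 = 827/46; ||v||^2 = 18; deficit = 1/46

Write each e_j = u_j / sqrt(<u_j, u_j>) where u_j is the displayed integer vector. Then <v, e_j> = <v, u_j> / sqrt(<u_j, u_j>), so |<v, e_j>|^2 = <v, u_j>^2 / <u_j, u_j>.
Coefficients: <v, e_1> = -7/sqrt(9), <v, e_2> = -34/sqrt(477), <v, e_3> = -471/sqrt(21942).
Square and sum: Σ |<v, e_j>|^2 = 827/46.
Compute ||v||^2 = v·v = 18.
Deficit = 18 − 827/46 = 1/46 ≥ 0, confirming Bessel's inequality. (The deficit equals ||v − Σ <v,e_j> e_j||^2, the squared distance from v to span{e_j}.)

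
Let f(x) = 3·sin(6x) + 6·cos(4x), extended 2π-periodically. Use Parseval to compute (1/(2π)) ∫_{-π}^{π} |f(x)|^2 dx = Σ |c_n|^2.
Σ |c_n|^2 = 45/2

Expand |f|^2 and use orthogonality of {sin(nx), cos(mx)} on [-π, π]:
  ∫_{-π}^{π} sin(nx)^2 dx = π, ∫ cos(mx)^2 dx = π, and cross terms integrate to 0.
So ∫_{-π}^{π} f(x)^2 dx = 3^2 · π + 6^2 · π = (9 + 36)π.
Divide by 2π: (9 + 36)/2 = 45/2.
By Parseval, this equals Σ |c_n|^2.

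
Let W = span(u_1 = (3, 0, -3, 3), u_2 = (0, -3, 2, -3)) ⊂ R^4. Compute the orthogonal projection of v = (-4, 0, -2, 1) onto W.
proj_W(v) = (-57/41, 78/41, 5/41, 21/41)

Set up U = [u_1 | ... | u_2] ∈ R^(4×2). The projector onto W = col(U) is P = U (U^T U)^(-1) U^T.
Compute U^T U =
  [27, -15]
  [-15, 22],
and U^T v = (-3, -7).
Solve U^T U · c = U^T v for the coefficients: c = (-19/41, -26/41). The projection is proj_W(v) = U c.
Check: (v - proj_W(v)) · u_1 = 0  (should be 0).
Check: (v - proj_W(v)) · u_2 = 0  (should be 0).
Result: proj_W(v) = (-57/41, 78/41, 5/41, 21/41).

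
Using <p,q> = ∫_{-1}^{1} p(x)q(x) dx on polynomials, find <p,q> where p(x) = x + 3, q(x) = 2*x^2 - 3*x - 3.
<p,q> = -16

Expand the product: p(x)·q(x) = 2*x^3 + 3*x^2 - 12*x - 9.
∫_{-1}^{1} of each monomial x^k gives [2/(k+1) if k even, 0 if k odd]. Integrating term-by-term (or equivalently evaluating the antiderivative F(x) = x^4/2 + x^3 - 6*x^2 - 9*x at the endpoints):
  F(1) − F(−1) = -27/2 − (5/2) = -16.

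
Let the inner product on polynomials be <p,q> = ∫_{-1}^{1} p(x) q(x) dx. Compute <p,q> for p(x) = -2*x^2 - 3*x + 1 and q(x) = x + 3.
<p,q> = 0

Expand the product: p(x)·q(x) = -2*x^3 - 9*x^2 - 8*x + 3.
∫_{-1}^{1} of each monomial x^k gives [2/(k+1) if k even, 0 if k odd]. Integrating term-by-term (or equivalently evaluating the antiderivative F(x) = -x^4/2 - 3*x^3 - 4*x^2 + 3*x at the endpoints):
  F(1) − F(−1) = -9/2 − (-9/2) = 0.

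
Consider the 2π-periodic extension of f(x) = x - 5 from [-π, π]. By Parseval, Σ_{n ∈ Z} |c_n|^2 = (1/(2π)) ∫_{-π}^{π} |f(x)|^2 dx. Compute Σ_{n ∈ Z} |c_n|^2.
Σ |c_n|^2 = π^2/3 + 25

Expand and integrate term by term over [-π, π]:
  ∫ (x)^2 dx = 1·(2π^3/3); ∫ 2·1·(-5)·x dx = 0 (odd integrand); ∫ (-5)^2 dx = 25·2π.
So (1/(2π)) ∫_{-π}^{π} (x - 5)^2 dx = 1π^2/3 + 25 = π^2/3 + 25.
Parseval ⇒ Σ |c_n|^2 = π^2/3 + 25.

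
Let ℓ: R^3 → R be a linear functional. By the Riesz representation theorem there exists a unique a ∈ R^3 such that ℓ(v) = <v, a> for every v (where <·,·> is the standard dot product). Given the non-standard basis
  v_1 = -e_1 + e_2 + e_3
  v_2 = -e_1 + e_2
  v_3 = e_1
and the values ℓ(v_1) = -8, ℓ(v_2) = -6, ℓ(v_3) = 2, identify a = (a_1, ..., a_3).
a = (2, -4, -2)

Write a = (a_1, ..., a_3) in the standard basis. For each basis vector v_i, ℓ(v_i) = <v_i, a> is a linear equation in the a_j's. Collect the n equations into a matrix system V a = ℓ, where row i of V is v_i (expressed in the standard basis). Since V is invertible (lower-triangular with 1s on the diagonal, up to permutation), solve by back-substitution:
  V =
[[-1, 1, 1],
 [-1, 1, 0],
 [1, 0, 0]]
  V a = (-8, -6, 2)
Solving gives a = (2, -4, -2).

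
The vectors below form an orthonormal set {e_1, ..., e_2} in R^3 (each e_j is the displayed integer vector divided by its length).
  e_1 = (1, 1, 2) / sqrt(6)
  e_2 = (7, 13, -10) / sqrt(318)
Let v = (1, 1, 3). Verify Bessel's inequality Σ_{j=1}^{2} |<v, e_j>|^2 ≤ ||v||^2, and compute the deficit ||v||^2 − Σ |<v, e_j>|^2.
Σ |<v, e_j>|^2 = 582/53; ||v||^2 = 11; deficit = 1/53

Write each e_j = u_j / sqrt(<u_j, u_j>) where u_j is the displayed integer vector. Then <v, e_j> = <v, u_j> / sqrt(<u_j, u_j>), so |<v, e_j>|^2 = <v, u_j>^2 / <u_j, u_j>.
Coefficients: <v, e_1> = 8/sqrt(6), <v, e_2> = -10/sqrt(318).
Square and sum: Σ |<v, e_j>|^2 = 582/53.
Compute ||v||^2 = v·v = 11.
Deficit = 11 − 582/53 = 1/53 ≥ 0, confirming Bessel's inequality. (The deficit equals ||v − Σ <v,e_j> e_j||^2, the squared distance from v to span{e_j}.)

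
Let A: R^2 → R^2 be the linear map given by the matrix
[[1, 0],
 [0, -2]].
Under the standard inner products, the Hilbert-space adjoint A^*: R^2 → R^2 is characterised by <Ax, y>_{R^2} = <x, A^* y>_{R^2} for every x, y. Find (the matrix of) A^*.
A^* = A^T =
[[1, 0],
 [0, -2]]

For real matrices with standard dot products, the defining identity <Ax, y> = <x, A^* y> gives (Ax)^T y = x^T (A^*) y, i.e. x^T A^T y = x^T (A^*) y. Since this holds for all x, y, we must have A^* = A^T. Therefore
A^* =
[[1, 0],
 [0, -2]].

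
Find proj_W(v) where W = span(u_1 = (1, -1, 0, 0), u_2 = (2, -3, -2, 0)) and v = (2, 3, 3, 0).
proj_W(v) = (4/9, 13/9, 34/9, 0)

Set up U = [u_1 | ... | u_2] ∈ R^(4×2). The projector onto W = col(U) is P = U (U^T U)^(-1) U^T.
Compute U^T U =
  [2, 5]
  [5, 17],
and U^T v = (-1, -11).
Solve U^T U · c = U^T v for the coefficients: c = (38/9, -17/9). The projection is proj_W(v) = U c.
Check: (v - proj_W(v)) · u_1 = 0  (should be 0).
Check: (v - proj_W(v)) · u_2 = 0  (should be 0).
Result: proj_W(v) = (4/9, 13/9, 34/9, 0).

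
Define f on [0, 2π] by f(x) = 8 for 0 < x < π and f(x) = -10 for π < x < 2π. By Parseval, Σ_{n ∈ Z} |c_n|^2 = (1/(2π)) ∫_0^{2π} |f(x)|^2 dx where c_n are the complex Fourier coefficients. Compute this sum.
Σ |c_n|^2 = 82

Parseval equates the L^2 energy of f (normalised by 1/(2π)) with the ℓ^2 sum of its Fourier coefficients: (1/(2π)) ∫_0^{2π} |f|^2 = Σ |c_n|^2.
Compute the left side: (1/(2π)) [∫_0^π 8^2 dx + ∫_π^{2π} (-10)^2 dx] = (1/(2π)) · (64π + 100π) = (64 + 100)/2 = 82.
So Σ_{n ∈ Z} |c_n|^2 = 82.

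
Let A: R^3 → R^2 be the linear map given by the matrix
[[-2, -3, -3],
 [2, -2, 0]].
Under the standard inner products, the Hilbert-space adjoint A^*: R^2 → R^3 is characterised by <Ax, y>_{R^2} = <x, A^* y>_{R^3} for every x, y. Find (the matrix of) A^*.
A^* = A^T =
[[-2, 2],
 [-3, -2],
 [-3, 0]]

For real matrices with standard dot products, the defining identity <Ax, y> = <x, A^* y> gives (Ax)^T y = x^T (A^*) y, i.e. x^T A^T y = x^T (A^*) y. Since this holds for all x, y, we must have A^* = A^T. Therefore
A^* =
[[-2, 2],
 [-3, -2],
 [-3, 0]].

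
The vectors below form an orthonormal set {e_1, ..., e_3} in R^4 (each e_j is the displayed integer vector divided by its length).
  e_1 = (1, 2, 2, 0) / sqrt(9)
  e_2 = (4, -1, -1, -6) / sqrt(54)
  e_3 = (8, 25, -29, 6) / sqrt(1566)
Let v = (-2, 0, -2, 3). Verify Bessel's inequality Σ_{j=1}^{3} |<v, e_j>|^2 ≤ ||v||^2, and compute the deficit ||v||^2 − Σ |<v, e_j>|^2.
Σ |<v, e_j>|^2 = 492/29; ||v||^2 = 17; deficit = 1/29

Write each e_j = u_j / sqrt(<u_j, u_j>) where u_j is the displayed integer vector. Then <v, e_j> = <v, u_j> / sqrt(<u_j, u_j>), so |<v, e_j>|^2 = <v, u_j>^2 / <u_j, u_j>.
Coefficients: <v, e_1> = -6/sqrt(9), <v, e_2> = -24/sqrt(54), <v, e_3> = 60/sqrt(1566).
Square and sum: Σ |<v, e_j>|^2 = 492/29.
Compute ||v||^2 = v·v = 17.
Deficit = 17 − 492/29 = 1/29 ≥ 0, confirming Bessel's inequality. (The deficit equals ||v − Σ <v,e_j> e_j||^2, the squared distance from v to span{e_j}.)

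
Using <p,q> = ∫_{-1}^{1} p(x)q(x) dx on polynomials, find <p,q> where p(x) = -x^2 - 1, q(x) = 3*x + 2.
<p,q> = -16/3

Expand the product: p(x)·q(x) = -3*x^3 - 2*x^2 - 3*x - 2.
∫_{-1}^{1} of each monomial x^k gives [2/(k+1) if k even, 0 if k odd]. Integrating term-by-term (or equivalently evaluating the antiderivative F(x) = -3*x^4/4 - 2*x^3/3 - 3*x^2/2 - 2*x at the endpoints):
  F(1) − F(−1) = -59/12 − (5/12) = -16/3.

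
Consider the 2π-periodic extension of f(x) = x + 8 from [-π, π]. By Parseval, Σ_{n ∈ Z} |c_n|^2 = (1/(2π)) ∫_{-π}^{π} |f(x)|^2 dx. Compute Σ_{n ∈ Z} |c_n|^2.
Σ |c_n|^2 = π^2/3 + 64

Expand and integrate term by term over [-π, π]:
  ∫ (x)^2 dx = 1·(2π^3/3); ∫ 2·1·(8)·x dx = 0 (odd integrand); ∫ 8^2 dx = 64·2π.
So (1/(2π)) ∫_{-π}^{π} (x + 8)^2 dx = 1π^2/3 + 64 = π^2/3 + 64.
Parseval ⇒ Σ |c_n|^2 = π^2/3 + 64.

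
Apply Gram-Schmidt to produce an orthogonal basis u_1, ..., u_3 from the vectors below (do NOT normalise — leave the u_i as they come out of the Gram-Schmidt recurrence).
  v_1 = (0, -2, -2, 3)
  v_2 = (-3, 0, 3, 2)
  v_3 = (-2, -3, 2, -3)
Orthogonal basis:
  u_1 = (0, -2, -2, 3)
  u_2 = (-3, 0, 3, 2)
  u_3 = (-13/11, -65/17, 67/187, -432/187)

Apply the Gram-Schmidt recurrence
  u_1 = v_1
  u_i = v_i − Σ_{j<i} ((v_i · u_j) / (u_j · u_j)) · u_j.

Step by step this gives:
  u_1 = (0, -2, -2, 3)
  u_2 = (-3, 0, 3, 2)
  u_3 = (-13/11, -65/17, 67/187, -432/187)

Orthogonality check:
  u_2 · u_1 = 0 (should be 0)
  u_3 · u_1 = 0 (should be 0)
  u_3 · u_2 = 0 (should be 0)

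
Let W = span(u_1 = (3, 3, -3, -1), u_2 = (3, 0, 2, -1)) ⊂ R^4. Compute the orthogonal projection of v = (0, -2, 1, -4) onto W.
proj_W(v) = (3/4, -3/4, 7/4, -1/4)

Set up U = [u_1 | ... | u_2] ∈ R^(4×2). The projector onto W = col(U) is P = U (U^T U)^(-1) U^T.
Compute U^T U =
  [28, 4]
  [4, 14],
and U^T v = (-5, 6).
Solve U^T U · c = U^T v for the coefficients: c = (-1/4, 1/2). The projection is proj_W(v) = U c.
Check: (v - proj_W(v)) · u_1 = 0  (should be 0).
Check: (v - proj_W(v)) · u_2 = 0  (should be 0).
Result: proj_W(v) = (3/4, -3/4, 7/4, -1/4).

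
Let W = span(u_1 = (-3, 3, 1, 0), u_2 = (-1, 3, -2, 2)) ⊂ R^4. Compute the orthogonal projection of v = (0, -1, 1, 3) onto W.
proj_W(v) = (9/22, -21/242, -62/121, 39/121)

Set up U = [u_1 | ... | u_2] ∈ R^(4×2). The projector onto W = col(U) is P = U (U^T U)^(-1) U^T.
Compute U^T U =
  [19, 10]
  [10, 18],
and U^T v = (-2, 1).
Solve U^T U · c = U^T v for the coefficients: c = (-23/121, 39/242). The projection is proj_W(v) = U c.
Check: (v - proj_W(v)) · u_1 = 0  (should be 0).
Check: (v - proj_W(v)) · u_2 = 0  (should be 0).
Result: proj_W(v) = (9/22, -21/242, -62/121, 39/121).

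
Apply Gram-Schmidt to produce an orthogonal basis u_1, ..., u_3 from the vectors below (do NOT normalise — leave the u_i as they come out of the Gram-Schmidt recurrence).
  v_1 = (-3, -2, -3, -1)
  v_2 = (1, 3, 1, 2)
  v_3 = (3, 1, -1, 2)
Orthogonal basis:
  u_1 = (-3, -2, -3, -1)
  u_2 = (-19/23, 41/23, -19/23, 32/23)
  u_3 = (308/149, -100/149, -288/149, 140/149)

Apply the Gram-Schmidt recurrence
  u_1 = v_1
  u_i = v_i − Σ_{j<i} ((v_i · u_j) / (u_j · u_j)) · u_j.

Step by step this gives:
  u_1 = (-3, -2, -3, -1)
  u_2 = (-19/23, 41/23, -19/23, 32/23)
  u_3 = (308/149, -100/149, -288/149, 140/149)

Orthogonality check:
  u_2 · u_1 = 0 (should be 0)
  u_3 · u_1 = 0 (should be 0)
  u_3 · u_2 = 0 (should be 0)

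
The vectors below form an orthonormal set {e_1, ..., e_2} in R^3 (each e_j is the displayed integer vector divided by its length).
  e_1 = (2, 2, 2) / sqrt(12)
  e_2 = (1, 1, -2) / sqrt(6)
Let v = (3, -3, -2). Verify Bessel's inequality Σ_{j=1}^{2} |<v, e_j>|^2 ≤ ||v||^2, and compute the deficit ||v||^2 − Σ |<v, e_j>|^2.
Σ |<v, e_j>|^2 = 4; ||v||^2 = 22; deficit = 18

Write each e_j = u_j / sqrt(<u_j, u_j>) where u_j is the displayed integer vector. Then <v, e_j> = <v, u_j> / sqrt(<u_j, u_j>), so |<v, e_j>|^2 = <v, u_j>^2 / <u_j, u_j>.
Coefficients: <v, e_1> = -4/sqrt(12), <v, e_2> = 4/sqrt(6).
Square and sum: Σ |<v, e_j>|^2 = 4.
Compute ||v||^2 = v·v = 22.
Deficit = 22 − 4 = 18 ≥ 0, confirming Bessel's inequality. (The deficit equals ||v − Σ <v,e_j> e_j||^2, the squared distance from v to span{e_j}.)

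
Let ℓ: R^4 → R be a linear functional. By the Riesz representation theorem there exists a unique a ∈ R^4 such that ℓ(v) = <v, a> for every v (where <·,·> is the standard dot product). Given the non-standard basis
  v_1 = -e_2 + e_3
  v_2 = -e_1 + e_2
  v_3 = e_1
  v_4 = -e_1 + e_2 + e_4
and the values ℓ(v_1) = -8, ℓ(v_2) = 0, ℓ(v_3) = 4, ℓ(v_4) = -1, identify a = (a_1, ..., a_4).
a = (4, 4, -4, -1)

Write a = (a_1, ..., a_4) in the standard basis. For each basis vector v_i, ℓ(v_i) = <v_i, a> is a linear equation in the a_j's. Collect the n equations into a matrix system V a = ℓ, where row i of V is v_i (expressed in the standard basis). Since V is invertible (lower-triangular with 1s on the diagonal, up to permutation), solve by back-substitution:
  V =
[[0, -1, 1, 0],
 [-1, 1, 0, 0],
 [1, 0, 0, 0],
 [-1, 1, 0, 1]]
  V a = (-8, 0, 4, -1)
Solving gives a = (4, 4, -4, -1).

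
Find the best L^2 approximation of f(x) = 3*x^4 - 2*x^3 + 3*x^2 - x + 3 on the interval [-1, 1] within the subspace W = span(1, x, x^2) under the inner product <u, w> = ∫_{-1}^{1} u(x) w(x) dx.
g(x) = 39*x^2/7 - 11*x/5 + 96/35

The best approximation g ∈ W is the orthogonal projection of f onto W. Writing g = a_0 + a_1 x + a_2 x^2, the coefficients solve the normal equations G · a = b where
  G_{ij} = <φ_i, φ_j> and b_i = <f, φ_i>, with φ_0 = 1, φ_1 = x, φ_2 = x^2.
G =
  [2, 0, 2/3]
  [0, 2/3, 0]
  [2/3, 0, 2/5],
b = (46/5, -22/15, 142/35).
Solving gives a_0 = 96/35, a_1 = -11/5, a_2 = 39/7, so
  g(x) = 39*x^2/7 - 11*x/5 + 96/35.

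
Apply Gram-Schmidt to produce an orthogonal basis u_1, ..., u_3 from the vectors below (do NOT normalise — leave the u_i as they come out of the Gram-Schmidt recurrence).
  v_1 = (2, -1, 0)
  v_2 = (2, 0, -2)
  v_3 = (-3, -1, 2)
Orthogonal basis:
  u_1 = (2, -1, 0)
  u_2 = (2/5, 4/5, -2)
  u_3 = (-1/2, -1, -1/2)

Apply the Gram-Schmidt recurrence
  u_1 = v_1
  u_i = v_i − Σ_{j<i} ((v_i · u_j) / (u_j · u_j)) · u_j.

Step by step this gives:
  u_1 = (2, -1, 0)
  u_2 = (2/5, 4/5, -2)
  u_3 = (-1/2, -1, -1/2)

Orthogonality check:
  u_2 · u_1 = 0 (should be 0)
  u_3 · u_1 = 0 (should be 0)
  u_3 · u_2 = 0 (should be 0)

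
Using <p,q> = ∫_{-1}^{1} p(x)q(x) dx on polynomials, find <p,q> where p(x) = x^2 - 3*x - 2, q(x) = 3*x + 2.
<p,q> = -38/3

Expand the product: p(x)·q(x) = 3*x^3 - 7*x^2 - 12*x - 4.
∫_{-1}^{1} of each monomial x^k gives [2/(k+1) if k even, 0 if k odd]. Integrating term-by-term (or equivalently evaluating the antiderivative F(x) = 3*x^4/4 - 7*x^3/3 - 6*x^2 - 4*x at the endpoints):
  F(1) − F(−1) = -139/12 − (13/12) = -38/3.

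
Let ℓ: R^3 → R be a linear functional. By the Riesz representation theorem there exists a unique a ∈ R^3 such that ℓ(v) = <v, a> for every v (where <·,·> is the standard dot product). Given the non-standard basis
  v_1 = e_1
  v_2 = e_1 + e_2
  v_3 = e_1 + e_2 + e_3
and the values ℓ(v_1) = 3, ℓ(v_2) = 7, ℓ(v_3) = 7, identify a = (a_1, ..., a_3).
a = (3, 4, 0)

Write a = (a_1, ..., a_3) in the standard basis. For each basis vector v_i, ℓ(v_i) = <v_i, a> is a linear equation in the a_j's. Collect the n equations into a matrix system V a = ℓ, where row i of V is v_i (expressed in the standard basis). Since V is invertible (lower-triangular with 1s on the diagonal, up to permutation), solve by back-substitution:
  V =
[[1, 0, 0],
 [1, 1, 0],
 [1, 1, 1]]
  V a = (3, 7, 7)
Solving gives a = (3, 4, 0).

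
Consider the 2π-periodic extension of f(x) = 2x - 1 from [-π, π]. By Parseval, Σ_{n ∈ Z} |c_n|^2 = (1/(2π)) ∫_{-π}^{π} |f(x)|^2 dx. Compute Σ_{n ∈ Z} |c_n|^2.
Σ |c_n|^2 = 4π^2/3 + 1

Expand and integrate term by term over [-π, π]:
  ∫ (2x)^2 dx = 4·(2π^3/3); ∫ 2·2·(-1)·x dx = 0 (odd integrand); ∫ (-1)^2 dx = 1·2π.
So (1/(2π)) ∫_{-π}^{π} (2x - 1)^2 dx = 4π^2/3 + 1 = 4π^2/3 + 1.
Parseval ⇒ Σ |c_n|^2 = 4π^2/3 + 1.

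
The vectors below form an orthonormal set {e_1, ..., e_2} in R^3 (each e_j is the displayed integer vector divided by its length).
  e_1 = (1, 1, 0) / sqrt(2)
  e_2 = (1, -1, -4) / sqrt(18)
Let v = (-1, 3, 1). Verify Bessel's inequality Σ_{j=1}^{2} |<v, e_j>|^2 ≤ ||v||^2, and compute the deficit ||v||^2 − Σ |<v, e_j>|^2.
Σ |<v, e_j>|^2 = 50/9; ||v||^2 = 11; deficit = 49/9

Write each e_j = u_j / sqrt(<u_j, u_j>) where u_j is the displayed integer vector. Then <v, e_j> = <v, u_j> / sqrt(<u_j, u_j>), so |<v, e_j>|^2 = <v, u_j>^2 / <u_j, u_j>.
Coefficients: <v, e_1> = 2/sqrt(2), <v, e_2> = -8/sqrt(18).
Square and sum: Σ |<v, e_j>|^2 = 50/9.
Compute ||v||^2 = v·v = 11.
Deficit = 11 − 50/9 = 49/9 ≥ 0, confirming Bessel's inequality. (The deficit equals ||v − Σ <v,e_j> e_j||^2, the squared distance from v to span{e_j}.)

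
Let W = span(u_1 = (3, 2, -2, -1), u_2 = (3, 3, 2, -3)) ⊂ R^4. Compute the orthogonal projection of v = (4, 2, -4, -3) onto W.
proj_W(v) = (1605/362, 517/181, -607/181, -463/362)

Set up U = [u_1 | ... | u_2] ∈ R^(4×2). The projector onto W = col(U) is P = U (U^T U)^(-1) U^T.
Compute U^T U =
  [18, 14]
  [14, 31],
and U^T v = (27, 19).
Solve U^T U · c = U^T v for the coefficients: c = (571/362, -18/181). The projection is proj_W(v) = U c.
Check: (v - proj_W(v)) · u_1 = 0  (should be 0).
Check: (v - proj_W(v)) · u_2 = 0  (should be 0).
Result: proj_W(v) = (1605/362, 517/181, -607/181, -463/362).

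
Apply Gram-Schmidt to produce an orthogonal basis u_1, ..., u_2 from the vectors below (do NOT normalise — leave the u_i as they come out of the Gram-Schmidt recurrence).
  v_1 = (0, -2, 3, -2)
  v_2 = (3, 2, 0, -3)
Orthogonal basis:
  u_1 = (0, -2, 3, -2)
  u_2 = (3, 38/17, -6/17, -47/17)

Apply the Gram-Schmidt recurrence
  u_1 = v_1
  u_i = v_i − Σ_{j<i} ((v_i · u_j) / (u_j · u_j)) · u_j.

Step by step this gives:
  u_1 = (0, -2, 3, -2)
  u_2 = (3, 38/17, -6/17, -47/17)

Orthogonality check:
  u_2 · u_1 = 0 (should be 0)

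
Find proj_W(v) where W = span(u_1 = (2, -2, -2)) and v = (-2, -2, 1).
proj_W(v) = (-1/3, 1/3, 1/3)

Set up U = [u_1 | ... | u_1] ∈ R^(3×1). The projector onto W = col(U) is P = U (U^T U)^(-1) U^T.
Compute U^T U =
  [12],
and U^T v = (-2).
Solve U^T U · c = U^T v for the coefficients: c = (-1/6). The projection is proj_W(v) = U c.
Check: (v - proj_W(v)) · u_1 = 0  (should be 0).
Result: proj_W(v) = (-1/3, 1/3, 1/3).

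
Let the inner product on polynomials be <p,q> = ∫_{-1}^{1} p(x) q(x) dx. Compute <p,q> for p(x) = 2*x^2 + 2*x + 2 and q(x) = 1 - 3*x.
<p,q> = 4/3

Expand the product: p(x)·q(x) = -6*x^3 - 4*x^2 - 4*x + 2.
∫_{-1}^{1} of each monomial x^k gives [2/(k+1) if k even, 0 if k odd]. Integrating term-by-term (or equivalently evaluating the antiderivative F(x) = -3*x^4/2 - 4*x^3/3 - 2*x^2 + 2*x at the endpoints):
  F(1) − F(−1) = -17/6 − (-25/6) = 4/3.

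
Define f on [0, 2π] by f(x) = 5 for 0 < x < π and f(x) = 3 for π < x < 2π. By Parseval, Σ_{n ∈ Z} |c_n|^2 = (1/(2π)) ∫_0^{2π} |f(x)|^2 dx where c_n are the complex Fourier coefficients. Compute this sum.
Σ |c_n|^2 = 17

Parseval equates the L^2 energy of f (normalised by 1/(2π)) with the ℓ^2 sum of its Fourier coefficients: (1/(2π)) ∫_0^{2π} |f|^2 = Σ |c_n|^2.
Compute the left side: (1/(2π)) [∫_0^π 5^2 dx + ∫_π^{2π} 3^2 dx] = (1/(2π)) · (25π + 9π) = (25 + 9)/2 = 17.
So Σ_{n ∈ Z} |c_n|^2 = 17.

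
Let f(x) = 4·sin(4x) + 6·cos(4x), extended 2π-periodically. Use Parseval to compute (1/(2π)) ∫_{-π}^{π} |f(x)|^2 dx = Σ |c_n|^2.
Σ |c_n|^2 = 26

Expand |f|^2 and use orthogonality of {sin(nx), cos(mx)} on [-π, π]:
  ∫_{-π}^{π} sin(nx)^2 dx = π, ∫ cos(mx)^2 dx = π, and cross terms integrate to 0.
So ∫_{-π}^{π} f(x)^2 dx = 4^2 · π + 6^2 · π = (16 + 36)π.
Divide by 2π: (16 + 36)/2 = 26.
By Parseval, this equals Σ |c_n|^2.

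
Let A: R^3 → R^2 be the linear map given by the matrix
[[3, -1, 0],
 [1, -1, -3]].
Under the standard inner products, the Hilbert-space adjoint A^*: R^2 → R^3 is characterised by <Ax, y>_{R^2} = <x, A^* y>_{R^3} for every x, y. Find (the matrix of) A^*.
A^* = A^T =
[[3, 1],
 [-1, -1],
 [0, -3]]

For real matrices with standard dot products, the defining identity <Ax, y> = <x, A^* y> gives (Ax)^T y = x^T (A^*) y, i.e. x^T A^T y = x^T (A^*) y. Since this holds for all x, y, we must have A^* = A^T. Therefore
A^* =
[[3, 1],
 [-1, -1],
 [0, -3]].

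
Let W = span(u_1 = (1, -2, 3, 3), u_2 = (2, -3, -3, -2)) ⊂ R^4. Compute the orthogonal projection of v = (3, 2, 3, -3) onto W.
proj_W(v) = (-199/549, 322/549, 29/183, 11/549)

Set up U = [u_1 | ... | u_2] ∈ R^(4×2). The projector onto W = col(U) is P = U (U^T U)^(-1) U^T.
Compute U^T U =
  [23, -7]
  [-7, 26],
and U^T v = (-1, -3).
Solve U^T U · c = U^T v for the coefficients: c = (-47/549, -76/549). The projection is proj_W(v) = U c.
Check: (v - proj_W(v)) · u_1 = 0  (should be 0).
Check: (v - proj_W(v)) · u_2 = 0  (should be 0).
Result: proj_W(v) = (-199/549, 322/549, 29/183, 11/549).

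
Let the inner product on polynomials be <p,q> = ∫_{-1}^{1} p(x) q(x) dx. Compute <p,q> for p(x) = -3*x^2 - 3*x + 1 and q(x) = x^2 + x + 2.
<p,q> = -38/15

Expand the product: p(x)·q(x) = -3*x^4 - 6*x^3 - 8*x^2 - 5*x + 2.
∫_{-1}^{1} of each monomial x^k gives [2/(k+1) if k even, 0 if k odd]. Integrating term-by-term (or equivalently evaluating the antiderivative F(x) = -3*x^5/5 - 3*x^4/2 - 8*x^3/3 - 5*x^2/2 + 2*x at the endpoints):
  F(1) − F(−1) = -79/15 − (-41/15) = -38/15.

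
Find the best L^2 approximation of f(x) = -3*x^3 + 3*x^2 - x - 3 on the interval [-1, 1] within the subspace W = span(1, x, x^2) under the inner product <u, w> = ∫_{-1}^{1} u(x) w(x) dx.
g(x) = 3*x^2 - 14*x/5 - 3

The best approximation g ∈ W is the orthogonal projection of f onto W. Writing g = a_0 + a_1 x + a_2 x^2, the coefficients solve the normal equations G · a = b where
  G_{ij} = <φ_i, φ_j> and b_i = <f, φ_i>, with φ_0 = 1, φ_1 = x, φ_2 = x^2.
G =
  [2, 0, 2/3]
  [0, 2/3, 0]
  [2/3, 0, 2/5],
b = (-4, -28/15, -4/5).
Solving gives a_0 = -3, a_1 = -14/5, a_2 = 3, so
  g(x) = 3*x^2 - 14*x/5 - 3.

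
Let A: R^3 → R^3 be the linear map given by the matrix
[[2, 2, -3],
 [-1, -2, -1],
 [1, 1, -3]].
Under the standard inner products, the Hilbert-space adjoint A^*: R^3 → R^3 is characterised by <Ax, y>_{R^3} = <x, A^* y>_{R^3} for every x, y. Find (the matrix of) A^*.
A^* = A^T =
[[2, -1, 1],
 [2, -2, 1],
 [-3, -1, -3]]

For real matrices with standard dot products, the defining identity <Ax, y> = <x, A^* y> gives (Ax)^T y = x^T (A^*) y, i.e. x^T A^T y = x^T (A^*) y. Since this holds for all x, y, we must have A^* = A^T. Therefore
A^* =
[[2, -1, 1],
 [2, -2, 1],
 [-3, -1, -3]].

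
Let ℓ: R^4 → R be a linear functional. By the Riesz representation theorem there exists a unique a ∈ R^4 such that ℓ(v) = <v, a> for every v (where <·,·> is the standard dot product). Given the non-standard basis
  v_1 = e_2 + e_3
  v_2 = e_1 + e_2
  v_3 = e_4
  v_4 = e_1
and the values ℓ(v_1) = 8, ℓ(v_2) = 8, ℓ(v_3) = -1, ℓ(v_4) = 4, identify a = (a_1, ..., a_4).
a = (4, 4, 4, -1)

Write a = (a_1, ..., a_4) in the standard basis. For each basis vector v_i, ℓ(v_i) = <v_i, a> is a linear equation in the a_j's. Collect the n equations into a matrix system V a = ℓ, where row i of V is v_i (expressed in the standard basis). Since V is invertible (lower-triangular with 1s on the diagonal, up to permutation), solve by back-substitution:
  V =
[[0, 1, 1, 0],
 [1, 1, 0, 0],
 [0, 0, 0, 1],
 [1, 0, 0, 0]]
  V a = (8, 8, -1, 4)
Solving gives a = (4, 4, 4, -1).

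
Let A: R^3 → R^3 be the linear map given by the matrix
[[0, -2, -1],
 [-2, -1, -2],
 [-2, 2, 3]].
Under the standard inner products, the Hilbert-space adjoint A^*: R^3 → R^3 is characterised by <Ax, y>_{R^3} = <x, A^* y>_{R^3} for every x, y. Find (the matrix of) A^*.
A^* = A^T =
[[0, -2, -2],
 [-2, -1, 2],
 [-1, -2, 3]]

For real matrices with standard dot products, the defining identity <Ax, y> = <x, A^* y> gives (Ax)^T y = x^T (A^*) y, i.e. x^T A^T y = x^T (A^*) y. Since this holds for all x, y, we must have A^* = A^T. Therefore
A^* =
[[0, -2, -2],
 [-2, -1, 2],
 [-1, -2, 3]].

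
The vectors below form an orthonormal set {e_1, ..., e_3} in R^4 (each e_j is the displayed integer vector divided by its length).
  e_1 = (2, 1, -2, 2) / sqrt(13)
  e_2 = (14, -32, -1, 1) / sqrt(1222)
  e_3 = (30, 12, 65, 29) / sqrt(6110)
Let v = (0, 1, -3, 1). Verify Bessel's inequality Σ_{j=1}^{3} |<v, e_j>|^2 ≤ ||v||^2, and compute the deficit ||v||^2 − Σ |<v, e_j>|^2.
Σ |<v, e_j>|^2 = 699/65; ||v||^2 = 11; deficit = 16/65

Write each e_j = u_j / sqrt(<u_j, u_j>) where u_j is the displayed integer vector. Then <v, e_j> = <v, u_j> / sqrt(<u_j, u_j>), so |<v, e_j>|^2 = <v, u_j>^2 / <u_j, u_j>.
Coefficients: <v, e_1> = 9/sqrt(13), <v, e_2> = -28/sqrt(1222), <v, e_3> = -154/sqrt(6110).
Square and sum: Σ |<v, e_j>|^2 = 699/65.
Compute ||v||^2 = v·v = 11.
Deficit = 11 − 699/65 = 16/65 ≥ 0, confirming Bessel's inequality. (The deficit equals ||v − Σ <v,e_j> e_j||^2, the squared distance from v to span{e_j}.)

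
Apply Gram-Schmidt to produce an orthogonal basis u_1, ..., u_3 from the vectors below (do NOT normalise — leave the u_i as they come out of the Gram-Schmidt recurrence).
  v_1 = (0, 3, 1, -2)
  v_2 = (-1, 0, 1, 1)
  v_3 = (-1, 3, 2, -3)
Orthogonal basis:
  u_1 = (0, 3, 1, -2)
  u_2 = (-1, 3/14, 15/14, 6/7)
  u_3 = (-24/41, -30/41, 14/41, -38/41)

Apply the Gram-Schmidt recurrence
  u_1 = v_1
  u_i = v_i − Σ_{j<i} ((v_i · u_j) / (u_j · u_j)) · u_j.

Step by step this gives:
  u_1 = (0, 3, 1, -2)
  u_2 = (-1, 3/14, 15/14, 6/7)
  u_3 = (-24/41, -30/41, 14/41, -38/41)

Orthogonality check:
  u_2 · u_1 = 0 (should be 0)
  u_3 · u_1 = 0 (should be 0)
  u_3 · u_2 = 0 (should be 0)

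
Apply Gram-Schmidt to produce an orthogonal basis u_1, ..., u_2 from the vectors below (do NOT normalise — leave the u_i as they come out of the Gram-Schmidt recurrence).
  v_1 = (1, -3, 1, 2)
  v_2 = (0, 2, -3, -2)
Orthogonal basis:
  u_1 = (1, -3, 1, 2)
  u_2 = (13/15, -3/5, -32/15, -4/15)

Apply the Gram-Schmidt recurrence
  u_1 = v_1
  u_i = v_i − Σ_{j<i} ((v_i · u_j) / (u_j · u_j)) · u_j.

Step by step this gives:
  u_1 = (1, -3, 1, 2)
  u_2 = (13/15, -3/5, -32/15, -4/15)

Orthogonality check:
  u_2 · u_1 = 0 (should be 0)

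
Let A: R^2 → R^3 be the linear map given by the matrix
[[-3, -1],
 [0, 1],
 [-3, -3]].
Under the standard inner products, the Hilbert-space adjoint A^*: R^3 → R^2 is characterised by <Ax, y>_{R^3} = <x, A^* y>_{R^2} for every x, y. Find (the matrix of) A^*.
A^* = A^T =
[[-3, 0, -3],
 [-1, 1, -3]]

For real matrices with standard dot products, the defining identity <Ax, y> = <x, A^* y> gives (Ax)^T y = x^T (A^*) y, i.e. x^T A^T y = x^T (A^*) y. Since this holds for all x, y, we must have A^* = A^T. Therefore
A^* =
[[-3, 0, -3],
 [-1, 1, -3]].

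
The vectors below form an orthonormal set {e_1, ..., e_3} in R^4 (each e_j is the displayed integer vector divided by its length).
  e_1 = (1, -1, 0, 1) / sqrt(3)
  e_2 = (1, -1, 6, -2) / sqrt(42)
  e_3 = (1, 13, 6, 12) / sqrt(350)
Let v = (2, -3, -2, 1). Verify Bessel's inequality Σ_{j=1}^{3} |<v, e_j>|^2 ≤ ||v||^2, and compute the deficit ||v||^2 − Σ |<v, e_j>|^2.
Σ |<v, e_j>|^2 = 446/25; ||v||^2 = 18; deficit = 4/25

Write each e_j = u_j / sqrt(<u_j, u_j>) where u_j is the displayed integer vector. Then <v, e_j> = <v, u_j> / sqrt(<u_j, u_j>), so |<v, e_j>|^2 = <v, u_j>^2 / <u_j, u_j>.
Coefficients: <v, e_1> = 6/sqrt(3), <v, e_2> = -9/sqrt(42), <v, e_3> = -37/sqrt(350).
Square and sum: Σ |<v, e_j>|^2 = 446/25.
Compute ||v||^2 = v·v = 18.
Deficit = 18 − 446/25 = 4/25 ≥ 0, confirming Bessel's inequality. (The deficit equals ||v − Σ <v,e_j> e_j||^2, the squared distance from v to span{e_j}.)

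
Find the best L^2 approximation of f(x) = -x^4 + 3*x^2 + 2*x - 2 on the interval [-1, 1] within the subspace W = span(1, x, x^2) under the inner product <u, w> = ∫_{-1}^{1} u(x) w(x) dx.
g(x) = 15*x^2/7 + 2*x - 67/35

The best approximation g ∈ W is the orthogonal projection of f onto W. Writing g = a_0 + a_1 x + a_2 x^2, the coefficients solve the normal equations G · a = b where
  G_{ij} = <φ_i, φ_j> and b_i = <f, φ_i>, with φ_0 = 1, φ_1 = x, φ_2 = x^2.
G =
  [2, 0, 2/3]
  [0, 2/3, 0]
  [2/3, 0, 2/5],
b = (-12/5, 4/3, -44/105).
Solving gives a_0 = -67/35, a_1 = 2, a_2 = 15/7, so
  g(x) = 15*x^2/7 + 2*x - 67/35.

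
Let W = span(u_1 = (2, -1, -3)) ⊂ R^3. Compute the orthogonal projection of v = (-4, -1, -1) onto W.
proj_W(v) = (-4/7, 2/7, 6/7)

Set up U = [u_1 | ... | u_1] ∈ R^(3×1). The projector onto W = col(U) is P = U (U^T U)^(-1) U^T.
Compute U^T U =
  [14],
and U^T v = (-4).
Solve U^T U · c = U^T v for the coefficients: c = (-2/7). The projection is proj_W(v) = U c.
Check: (v - proj_W(v)) · u_1 = 0  (should be 0).
Result: proj_W(v) = (-4/7, 2/7, 6/7).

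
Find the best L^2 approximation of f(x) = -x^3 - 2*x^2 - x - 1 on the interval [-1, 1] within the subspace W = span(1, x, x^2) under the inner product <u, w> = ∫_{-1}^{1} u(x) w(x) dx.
g(x) = -2*x^2 - 8*x/5 - 1

The best approximation g ∈ W is the orthogonal projection of f onto W. Writing g = a_0 + a_1 x + a_2 x^2, the coefficients solve the normal equations G · a = b where
  G_{ij} = <φ_i, φ_j> and b_i = <f, φ_i>, with φ_0 = 1, φ_1 = x, φ_2 = x^2.
G =
  [2, 0, 2/3]
  [0, 2/3, 0]
  [2/3, 0, 2/5],
b = (-10/3, -16/15, -22/15).
Solving gives a_0 = -1, a_1 = -8/5, a_2 = -2, so
  g(x) = -2*x^2 - 8*x/5 - 1.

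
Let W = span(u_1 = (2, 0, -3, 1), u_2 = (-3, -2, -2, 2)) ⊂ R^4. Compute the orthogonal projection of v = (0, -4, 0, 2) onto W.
proj_W(v) = (-228/145, -164/145, -191/145, 173/145)

Set up U = [u_1 | ... | u_2] ∈ R^(4×2). The projector onto W = col(U) is P = U (U^T U)^(-1) U^T.
Compute U^T U =
  [14, 2]
  [2, 21],
and U^T v = (2, 12).
Solve U^T U · c = U^T v for the coefficients: c = (9/145, 82/145). The projection is proj_W(v) = U c.
Check: (v - proj_W(v)) · u_1 = 0  (should be 0).
Check: (v - proj_W(v)) · u_2 = 0  (should be 0).
Result: proj_W(v) = (-228/145, -164/145, -191/145, 173/145).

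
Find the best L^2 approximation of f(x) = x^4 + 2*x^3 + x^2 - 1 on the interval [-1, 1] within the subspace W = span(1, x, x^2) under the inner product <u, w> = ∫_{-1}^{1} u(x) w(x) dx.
g(x) = 13*x^2/7 + 6*x/5 - 38/35

The best approximation g ∈ W is the orthogonal projection of f onto W. Writing g = a_0 + a_1 x + a_2 x^2, the coefficients solve the normal equations G · a = b where
  G_{ij} = <φ_i, φ_j> and b_i = <f, φ_i>, with φ_0 = 1, φ_1 = x, φ_2 = x^2.
G =
  [2, 0, 2/3]
  [0, 2/3, 0]
  [2/3, 0, 2/5],
b = (-14/15, 4/5, 2/105).
Solving gives a_0 = -38/35, a_1 = 6/5, a_2 = 13/7, so
  g(x) = 13*x^2/7 + 6*x/5 - 38/35.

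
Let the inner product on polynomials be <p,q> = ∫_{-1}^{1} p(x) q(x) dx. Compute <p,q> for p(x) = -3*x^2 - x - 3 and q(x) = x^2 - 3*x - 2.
<p,q> = 74/5

Expand the product: p(x)·q(x) = -3*x^4 + 8*x^3 + 6*x^2 + 11*x + 6.
∫_{-1}^{1} of each monomial x^k gives [2/(k+1) if k even, 0 if k odd]. Integrating term-by-term (or equivalently evaluating the antiderivative F(x) = -3*x^5/5 + 2*x^4 + 2*x^3 + 11*x^2/2 + 6*x at the endpoints):
  F(1) − F(−1) = 149/10 − (1/10) = 74/5.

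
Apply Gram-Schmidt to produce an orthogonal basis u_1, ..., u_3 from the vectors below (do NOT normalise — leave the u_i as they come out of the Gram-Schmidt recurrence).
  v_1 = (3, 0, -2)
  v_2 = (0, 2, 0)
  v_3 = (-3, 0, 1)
Orthogonal basis:
  u_1 = (3, 0, -2)
  u_2 = (0, 2, 0)
  u_3 = (-6/13, 0, -9/13)

Apply the Gram-Schmidt recurrence
  u_1 = v_1
  u_i = v_i − Σ_{j<i} ((v_i · u_j) / (u_j · u_j)) · u_j.

Step by step this gives:
  u_1 = (3, 0, -2)
  u_2 = (0, 2, 0)
  u_3 = (-6/13, 0, -9/13)

Orthogonality check:
  u_2 · u_1 = 0 (should be 0)
  u_3 · u_1 = 0 (should be 0)
  u_3 · u_2 = 0 (should be 0)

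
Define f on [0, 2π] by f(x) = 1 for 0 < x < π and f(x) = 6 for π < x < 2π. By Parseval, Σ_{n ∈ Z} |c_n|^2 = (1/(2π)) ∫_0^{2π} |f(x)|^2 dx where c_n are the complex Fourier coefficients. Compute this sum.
Σ |c_n|^2 = 37/2

Parseval equates the L^2 energy of f (normalised by 1/(2π)) with the ℓ^2 sum of its Fourier coefficients: (1/(2π)) ∫_0^{2π} |f|^2 = Σ |c_n|^2.
Compute the left side: (1/(2π)) [∫_0^π 1^2 dx + ∫_π^{2π} 6^2 dx] = (1/(2π)) · (1π + 36π) = (1 + 36)/2 = 37/2.
So Σ_{n ∈ Z} |c_n|^2 = 37/2.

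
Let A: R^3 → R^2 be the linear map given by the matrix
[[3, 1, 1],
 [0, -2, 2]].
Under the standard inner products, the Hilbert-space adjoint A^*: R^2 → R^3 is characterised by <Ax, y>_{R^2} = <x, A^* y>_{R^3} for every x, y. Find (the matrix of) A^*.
A^* = A^T =
[[3, 0],
 [1, -2],
 [1, 2]]

For real matrices with standard dot products, the defining identity <Ax, y> = <x, A^* y> gives (Ax)^T y = x^T (A^*) y, i.e. x^T A^T y = x^T (A^*) y. Since this holds for all x, y, we must have A^* = A^T. Therefore
A^* =
[[3, 0],
 [1, -2],
 [1, 2]].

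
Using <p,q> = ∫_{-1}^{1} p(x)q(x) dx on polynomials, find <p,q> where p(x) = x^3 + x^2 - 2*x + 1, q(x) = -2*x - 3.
<p,q> = -92/15

Expand the product: p(x)·q(x) = -2*x^4 - 5*x^3 + x^2 + 4*x - 3.
∫_{-1}^{1} of each monomial x^k gives [2/(k+1) if k even, 0 if k odd]. Integrating term-by-term (or equivalently evaluating the antiderivative F(x) = -2*x^5/5 - 5*x^4/4 + x^3/3 + 2*x^2 - 3*x at the endpoints):
  F(1) − F(−1) = -139/60 − (229/60) = -92/15.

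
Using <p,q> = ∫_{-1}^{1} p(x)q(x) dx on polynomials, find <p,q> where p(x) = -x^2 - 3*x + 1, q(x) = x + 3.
<p,q> = 2

Expand the product: p(x)·q(x) = -x^3 - 6*x^2 - 8*x + 3.
∫_{-1}^{1} of each monomial x^k gives [2/(k+1) if k even, 0 if k odd]. Integrating term-by-term (or equivalently evaluating the antiderivative F(x) = -x^4/4 - 2*x^3 - 4*x^2 + 3*x at the endpoints):
  F(1) − F(−1) = -13/4 − (-21/4) = 2.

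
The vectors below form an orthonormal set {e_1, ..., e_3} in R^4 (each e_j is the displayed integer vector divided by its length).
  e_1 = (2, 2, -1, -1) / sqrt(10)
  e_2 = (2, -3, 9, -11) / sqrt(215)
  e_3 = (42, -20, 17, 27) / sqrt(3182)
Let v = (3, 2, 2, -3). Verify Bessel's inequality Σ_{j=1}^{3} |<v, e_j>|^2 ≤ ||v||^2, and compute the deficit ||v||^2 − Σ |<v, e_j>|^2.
Σ |<v, e_j>|^2 = 913/37; ||v||^2 = 26; deficit = 49/37

Write each e_j = u_j / sqrt(<u_j, u_j>) where u_j is the displayed integer vector. Then <v, e_j> = <v, u_j> / sqrt(<u_j, u_j>), so |<v, e_j>|^2 = <v, u_j>^2 / <u_j, u_j>.
Coefficients: <v, e_1> = 11/sqrt(10), <v, e_2> = 51/sqrt(215), <v, e_3> = 39/sqrt(3182).
Square and sum: Σ |<v, e_j>|^2 = 913/37.
Compute ||v||^2 = v·v = 26.
Deficit = 26 − 913/37 = 49/37 ≥ 0, confirming Bessel's inequality. (The deficit equals ||v − Σ <v,e_j> e_j||^2, the squared distance from v to span{e_j}.)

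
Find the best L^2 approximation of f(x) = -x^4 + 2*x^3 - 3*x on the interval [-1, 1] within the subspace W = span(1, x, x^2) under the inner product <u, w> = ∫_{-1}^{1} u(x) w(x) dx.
g(x) = -6*x^2/7 - 9*x/5 + 3/35

The best approximation g ∈ W is the orthogonal projection of f onto W. Writing g = a_0 + a_1 x + a_2 x^2, the coefficients solve the normal equations G · a = b where
  G_{ij} = <φ_i, φ_j> and b_i = <f, φ_i>, with φ_0 = 1, φ_1 = x, φ_2 = x^2.
G =
  [2, 0, 2/3]
  [0, 2/3, 0]
  [2/3, 0, 2/5],
b = (-2/5, -6/5, -2/7).
Solving gives a_0 = 3/35, a_1 = -9/5, a_2 = -6/7, so
  g(x) = -6*x^2/7 - 9*x/5 + 3/35.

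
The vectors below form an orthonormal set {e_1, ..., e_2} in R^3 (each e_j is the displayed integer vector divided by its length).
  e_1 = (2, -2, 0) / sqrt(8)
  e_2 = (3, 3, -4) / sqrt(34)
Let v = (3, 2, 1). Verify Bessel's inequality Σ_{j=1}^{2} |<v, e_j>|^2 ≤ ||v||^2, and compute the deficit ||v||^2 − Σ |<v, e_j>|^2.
Σ |<v, e_j>|^2 = 69/17; ||v||^2 = 14; deficit = 169/17

Write each e_j = u_j / sqrt(<u_j, u_j>) where u_j is the displayed integer vector. Then <v, e_j> = <v, u_j> / sqrt(<u_j, u_j>), so |<v, e_j>|^2 = <v, u_j>^2 / <u_j, u_j>.
Coefficients: <v, e_1> = 2/sqrt(8), <v, e_2> = 11/sqrt(34).
Square and sum: Σ |<v, e_j>|^2 = 69/17.
Compute ||v||^2 = v·v = 14.
Deficit = 14 − 69/17 = 169/17 ≥ 0, confirming Bessel's inequality. (The deficit equals ||v − Σ <v,e_j> e_j||^2, the squared distance from v to span{e_j}.)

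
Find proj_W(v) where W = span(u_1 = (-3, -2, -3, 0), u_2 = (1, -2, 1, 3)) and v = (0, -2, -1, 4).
proj_W(v) = (-61/326, -479/163, -61/326, 516/163)

Set up U = [u_1 | ... | u_2] ∈ R^(4×2). The projector onto W = col(U) is P = U (U^T U)^(-1) U^T.
Compute U^T U =
  [22, -2]
  [-2, 15],
and U^T v = (7, 15).
Solve U^T U · c = U^T v for the coefficients: c = (135/326, 172/163). The projection is proj_W(v) = U c.
Check: (v - proj_W(v)) · u_1 = 0  (should be 0).
Check: (v - proj_W(v)) · u_2 = 0  (should be 0).
Result: proj_W(v) = (-61/326, -479/163, -61/326, 516/163).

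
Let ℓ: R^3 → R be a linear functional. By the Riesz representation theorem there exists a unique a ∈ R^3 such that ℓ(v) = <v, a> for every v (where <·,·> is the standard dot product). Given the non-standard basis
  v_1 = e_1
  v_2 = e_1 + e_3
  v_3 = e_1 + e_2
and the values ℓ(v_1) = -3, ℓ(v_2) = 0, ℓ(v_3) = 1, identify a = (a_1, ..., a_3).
a = (-3, 4, 3)

Write a = (a_1, ..., a_3) in the standard basis. For each basis vector v_i, ℓ(v_i) = <v_i, a> is a linear equation in the a_j's. Collect the n equations into a matrix system V a = ℓ, where row i of V is v_i (expressed in the standard basis). Since V is invertible (lower-triangular with 1s on the diagonal, up to permutation), solve by back-substitution:
  V =
[[1, 0, 0],
 [1, 0, 1],
 [1, 1, 0]]
  V a = (-3, 0, 1)
Solving gives a = (-3, 4, 3).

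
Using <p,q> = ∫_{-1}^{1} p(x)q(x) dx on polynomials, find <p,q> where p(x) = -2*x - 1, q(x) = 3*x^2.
<p,q> = -2

Expand the product: p(x)·q(x) = -6*x^3 - 3*x^2.
∫_{-1}^{1} of each monomial x^k gives [2/(k+1) if k even, 0 if k odd]. Integrating term-by-term (or equivalently evaluating the antiderivative F(x) = -3*x^4/2 - x^3 at the endpoints):
  F(1) − F(−1) = -5/2 − (-1/2) = -2.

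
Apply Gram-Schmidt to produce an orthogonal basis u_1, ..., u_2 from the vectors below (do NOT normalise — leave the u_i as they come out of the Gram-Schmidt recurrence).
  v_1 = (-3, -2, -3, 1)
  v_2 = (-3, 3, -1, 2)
Orthogonal basis:
  u_1 = (-3, -2, -3, 1)
  u_2 = (-45/23, 85/23, 1/23, 38/23)

Apply the Gram-Schmidt recurrence
  u_1 = v_1
  u_i = v_i − Σ_{j<i} ((v_i · u_j) / (u_j · u_j)) · u_j.

Step by step this gives:
  u_1 = (-3, -2, -3, 1)
  u_2 = (-45/23, 85/23, 1/23, 38/23)

Orthogonality check:
  u_2 · u_1 = 0 (should be 0)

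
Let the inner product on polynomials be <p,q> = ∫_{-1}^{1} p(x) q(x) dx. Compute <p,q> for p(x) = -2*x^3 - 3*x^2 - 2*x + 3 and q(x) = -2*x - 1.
<p,q> = 4/15

Expand the product: p(x)·q(x) = 4*x^4 + 8*x^3 + 7*x^2 - 4*x - 3.
∫_{-1}^{1} of each monomial x^k gives [2/(k+1) if k even, 0 if k odd]. Integrating term-by-term (or equivalently evaluating the antiderivative F(x) = 4*x^5/5 + 2*x^4 + 7*x^3/3 - 2*x^2 - 3*x at the endpoints):
  F(1) − F(−1) = 2/15 − (-2/15) = 4/15.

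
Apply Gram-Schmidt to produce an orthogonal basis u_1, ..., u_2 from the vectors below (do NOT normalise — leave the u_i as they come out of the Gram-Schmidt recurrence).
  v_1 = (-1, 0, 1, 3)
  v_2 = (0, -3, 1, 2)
Orthogonal basis:
  u_1 = (-1, 0, 1, 3)
  u_2 = (7/11, -3, 4/11, 1/11)

Apply the Gram-Schmidt recurrence
  u_1 = v_1
  u_i = v_i − Σ_{j<i} ((v_i · u_j) / (u_j · u_j)) · u_j.

Step by step this gives:
  u_1 = (-1, 0, 1, 3)
  u_2 = (7/11, -3, 4/11, 1/11)

Orthogonality check:
  u_2 · u_1 = 0 (should be 0)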